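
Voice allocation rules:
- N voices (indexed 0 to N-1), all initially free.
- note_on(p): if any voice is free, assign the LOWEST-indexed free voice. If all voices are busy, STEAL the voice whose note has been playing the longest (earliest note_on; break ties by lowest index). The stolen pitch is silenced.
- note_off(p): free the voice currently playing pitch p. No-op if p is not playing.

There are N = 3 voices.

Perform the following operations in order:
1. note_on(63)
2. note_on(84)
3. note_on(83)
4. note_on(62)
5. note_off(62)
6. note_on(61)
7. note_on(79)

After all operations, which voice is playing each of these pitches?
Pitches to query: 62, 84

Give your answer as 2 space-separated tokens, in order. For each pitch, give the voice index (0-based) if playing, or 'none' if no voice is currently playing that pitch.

Answer: none none

Derivation:
Op 1: note_on(63): voice 0 is free -> assigned | voices=[63 - -]
Op 2: note_on(84): voice 1 is free -> assigned | voices=[63 84 -]
Op 3: note_on(83): voice 2 is free -> assigned | voices=[63 84 83]
Op 4: note_on(62): all voices busy, STEAL voice 0 (pitch 63, oldest) -> assign | voices=[62 84 83]
Op 5: note_off(62): free voice 0 | voices=[- 84 83]
Op 6: note_on(61): voice 0 is free -> assigned | voices=[61 84 83]
Op 7: note_on(79): all voices busy, STEAL voice 1 (pitch 84, oldest) -> assign | voices=[61 79 83]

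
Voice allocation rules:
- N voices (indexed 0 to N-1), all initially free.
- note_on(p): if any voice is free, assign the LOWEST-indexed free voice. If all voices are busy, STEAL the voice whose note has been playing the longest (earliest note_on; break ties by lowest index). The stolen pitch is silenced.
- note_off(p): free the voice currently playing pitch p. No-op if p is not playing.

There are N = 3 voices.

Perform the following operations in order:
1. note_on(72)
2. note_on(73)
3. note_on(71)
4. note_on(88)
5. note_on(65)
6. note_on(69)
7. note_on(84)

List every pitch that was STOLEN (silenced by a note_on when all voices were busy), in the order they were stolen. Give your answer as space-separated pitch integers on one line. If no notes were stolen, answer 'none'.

Op 1: note_on(72): voice 0 is free -> assigned | voices=[72 - -]
Op 2: note_on(73): voice 1 is free -> assigned | voices=[72 73 -]
Op 3: note_on(71): voice 2 is free -> assigned | voices=[72 73 71]
Op 4: note_on(88): all voices busy, STEAL voice 0 (pitch 72, oldest) -> assign | voices=[88 73 71]
Op 5: note_on(65): all voices busy, STEAL voice 1 (pitch 73, oldest) -> assign | voices=[88 65 71]
Op 6: note_on(69): all voices busy, STEAL voice 2 (pitch 71, oldest) -> assign | voices=[88 65 69]
Op 7: note_on(84): all voices busy, STEAL voice 0 (pitch 88, oldest) -> assign | voices=[84 65 69]

Answer: 72 73 71 88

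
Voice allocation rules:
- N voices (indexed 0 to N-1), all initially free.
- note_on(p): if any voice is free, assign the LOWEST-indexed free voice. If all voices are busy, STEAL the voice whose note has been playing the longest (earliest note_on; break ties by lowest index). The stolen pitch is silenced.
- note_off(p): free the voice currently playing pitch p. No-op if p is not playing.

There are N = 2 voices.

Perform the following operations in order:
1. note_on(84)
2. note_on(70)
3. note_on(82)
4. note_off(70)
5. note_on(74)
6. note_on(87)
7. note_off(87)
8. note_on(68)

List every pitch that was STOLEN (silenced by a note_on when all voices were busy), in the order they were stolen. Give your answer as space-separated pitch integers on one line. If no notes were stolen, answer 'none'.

Op 1: note_on(84): voice 0 is free -> assigned | voices=[84 -]
Op 2: note_on(70): voice 1 is free -> assigned | voices=[84 70]
Op 3: note_on(82): all voices busy, STEAL voice 0 (pitch 84, oldest) -> assign | voices=[82 70]
Op 4: note_off(70): free voice 1 | voices=[82 -]
Op 5: note_on(74): voice 1 is free -> assigned | voices=[82 74]
Op 6: note_on(87): all voices busy, STEAL voice 0 (pitch 82, oldest) -> assign | voices=[87 74]
Op 7: note_off(87): free voice 0 | voices=[- 74]
Op 8: note_on(68): voice 0 is free -> assigned | voices=[68 74]

Answer: 84 82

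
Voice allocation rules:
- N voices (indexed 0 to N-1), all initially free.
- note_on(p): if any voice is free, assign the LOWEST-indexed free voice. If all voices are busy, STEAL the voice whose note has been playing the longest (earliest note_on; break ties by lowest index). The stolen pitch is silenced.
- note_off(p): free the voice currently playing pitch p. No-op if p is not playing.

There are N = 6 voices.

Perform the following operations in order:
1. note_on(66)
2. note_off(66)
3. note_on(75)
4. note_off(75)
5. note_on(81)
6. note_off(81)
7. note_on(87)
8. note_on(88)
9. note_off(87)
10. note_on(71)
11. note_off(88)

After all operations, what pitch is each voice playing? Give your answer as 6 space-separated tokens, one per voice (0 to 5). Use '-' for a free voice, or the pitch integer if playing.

Op 1: note_on(66): voice 0 is free -> assigned | voices=[66 - - - - -]
Op 2: note_off(66): free voice 0 | voices=[- - - - - -]
Op 3: note_on(75): voice 0 is free -> assigned | voices=[75 - - - - -]
Op 4: note_off(75): free voice 0 | voices=[- - - - - -]
Op 5: note_on(81): voice 0 is free -> assigned | voices=[81 - - - - -]
Op 6: note_off(81): free voice 0 | voices=[- - - - - -]
Op 7: note_on(87): voice 0 is free -> assigned | voices=[87 - - - - -]
Op 8: note_on(88): voice 1 is free -> assigned | voices=[87 88 - - - -]
Op 9: note_off(87): free voice 0 | voices=[- 88 - - - -]
Op 10: note_on(71): voice 0 is free -> assigned | voices=[71 88 - - - -]
Op 11: note_off(88): free voice 1 | voices=[71 - - - - -]

Answer: 71 - - - - -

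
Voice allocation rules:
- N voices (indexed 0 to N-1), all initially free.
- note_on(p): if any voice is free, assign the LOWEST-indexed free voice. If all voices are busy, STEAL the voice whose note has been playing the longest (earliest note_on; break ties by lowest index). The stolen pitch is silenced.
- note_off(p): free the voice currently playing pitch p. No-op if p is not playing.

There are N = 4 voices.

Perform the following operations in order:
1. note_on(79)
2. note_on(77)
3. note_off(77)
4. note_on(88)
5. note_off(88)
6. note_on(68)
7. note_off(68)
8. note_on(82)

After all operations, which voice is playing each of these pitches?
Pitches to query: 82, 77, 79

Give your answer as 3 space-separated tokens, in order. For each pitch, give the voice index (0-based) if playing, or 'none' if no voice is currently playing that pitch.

Op 1: note_on(79): voice 0 is free -> assigned | voices=[79 - - -]
Op 2: note_on(77): voice 1 is free -> assigned | voices=[79 77 - -]
Op 3: note_off(77): free voice 1 | voices=[79 - - -]
Op 4: note_on(88): voice 1 is free -> assigned | voices=[79 88 - -]
Op 5: note_off(88): free voice 1 | voices=[79 - - -]
Op 6: note_on(68): voice 1 is free -> assigned | voices=[79 68 - -]
Op 7: note_off(68): free voice 1 | voices=[79 - - -]
Op 8: note_on(82): voice 1 is free -> assigned | voices=[79 82 - -]

Answer: 1 none 0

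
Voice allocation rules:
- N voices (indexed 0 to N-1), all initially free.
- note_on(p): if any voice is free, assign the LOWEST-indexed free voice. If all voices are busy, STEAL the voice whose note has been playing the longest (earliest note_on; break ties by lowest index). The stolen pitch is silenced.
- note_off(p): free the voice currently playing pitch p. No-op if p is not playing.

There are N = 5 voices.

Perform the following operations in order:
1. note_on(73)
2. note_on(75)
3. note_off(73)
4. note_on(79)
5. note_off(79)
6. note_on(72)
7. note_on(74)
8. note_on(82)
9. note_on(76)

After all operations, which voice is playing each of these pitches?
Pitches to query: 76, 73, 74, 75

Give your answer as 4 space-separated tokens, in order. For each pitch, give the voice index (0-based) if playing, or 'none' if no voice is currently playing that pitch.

Op 1: note_on(73): voice 0 is free -> assigned | voices=[73 - - - -]
Op 2: note_on(75): voice 1 is free -> assigned | voices=[73 75 - - -]
Op 3: note_off(73): free voice 0 | voices=[- 75 - - -]
Op 4: note_on(79): voice 0 is free -> assigned | voices=[79 75 - - -]
Op 5: note_off(79): free voice 0 | voices=[- 75 - - -]
Op 6: note_on(72): voice 0 is free -> assigned | voices=[72 75 - - -]
Op 7: note_on(74): voice 2 is free -> assigned | voices=[72 75 74 - -]
Op 8: note_on(82): voice 3 is free -> assigned | voices=[72 75 74 82 -]
Op 9: note_on(76): voice 4 is free -> assigned | voices=[72 75 74 82 76]

Answer: 4 none 2 1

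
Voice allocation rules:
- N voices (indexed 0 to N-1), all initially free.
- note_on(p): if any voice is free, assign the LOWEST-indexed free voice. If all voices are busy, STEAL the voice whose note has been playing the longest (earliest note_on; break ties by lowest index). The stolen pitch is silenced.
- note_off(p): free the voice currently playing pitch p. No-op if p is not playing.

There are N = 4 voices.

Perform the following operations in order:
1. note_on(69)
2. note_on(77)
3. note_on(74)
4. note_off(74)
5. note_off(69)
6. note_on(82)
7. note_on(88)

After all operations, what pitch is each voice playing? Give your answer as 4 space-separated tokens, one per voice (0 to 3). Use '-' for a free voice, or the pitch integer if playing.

Answer: 82 77 88 -

Derivation:
Op 1: note_on(69): voice 0 is free -> assigned | voices=[69 - - -]
Op 2: note_on(77): voice 1 is free -> assigned | voices=[69 77 - -]
Op 3: note_on(74): voice 2 is free -> assigned | voices=[69 77 74 -]
Op 4: note_off(74): free voice 2 | voices=[69 77 - -]
Op 5: note_off(69): free voice 0 | voices=[- 77 - -]
Op 6: note_on(82): voice 0 is free -> assigned | voices=[82 77 - -]
Op 7: note_on(88): voice 2 is free -> assigned | voices=[82 77 88 -]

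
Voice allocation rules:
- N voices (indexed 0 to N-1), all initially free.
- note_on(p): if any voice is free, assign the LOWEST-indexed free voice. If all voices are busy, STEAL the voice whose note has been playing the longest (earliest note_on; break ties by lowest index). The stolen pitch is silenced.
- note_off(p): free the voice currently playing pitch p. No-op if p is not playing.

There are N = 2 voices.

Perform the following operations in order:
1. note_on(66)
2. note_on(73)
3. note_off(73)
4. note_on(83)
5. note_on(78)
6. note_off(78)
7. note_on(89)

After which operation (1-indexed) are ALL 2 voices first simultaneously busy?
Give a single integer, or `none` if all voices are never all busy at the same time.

Answer: 2

Derivation:
Op 1: note_on(66): voice 0 is free -> assigned | voices=[66 -]
Op 2: note_on(73): voice 1 is free -> assigned | voices=[66 73]
Op 3: note_off(73): free voice 1 | voices=[66 -]
Op 4: note_on(83): voice 1 is free -> assigned | voices=[66 83]
Op 5: note_on(78): all voices busy, STEAL voice 0 (pitch 66, oldest) -> assign | voices=[78 83]
Op 6: note_off(78): free voice 0 | voices=[- 83]
Op 7: note_on(89): voice 0 is free -> assigned | voices=[89 83]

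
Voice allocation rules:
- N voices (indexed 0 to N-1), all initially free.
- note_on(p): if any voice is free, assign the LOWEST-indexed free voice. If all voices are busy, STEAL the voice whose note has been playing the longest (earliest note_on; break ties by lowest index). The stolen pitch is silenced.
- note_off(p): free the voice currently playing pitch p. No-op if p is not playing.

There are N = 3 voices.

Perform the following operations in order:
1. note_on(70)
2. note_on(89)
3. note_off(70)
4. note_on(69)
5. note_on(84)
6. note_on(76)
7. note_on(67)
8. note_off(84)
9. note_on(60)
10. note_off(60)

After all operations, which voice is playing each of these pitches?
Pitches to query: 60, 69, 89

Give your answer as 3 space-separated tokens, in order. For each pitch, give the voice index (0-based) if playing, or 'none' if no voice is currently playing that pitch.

Answer: none none none

Derivation:
Op 1: note_on(70): voice 0 is free -> assigned | voices=[70 - -]
Op 2: note_on(89): voice 1 is free -> assigned | voices=[70 89 -]
Op 3: note_off(70): free voice 0 | voices=[- 89 -]
Op 4: note_on(69): voice 0 is free -> assigned | voices=[69 89 -]
Op 5: note_on(84): voice 2 is free -> assigned | voices=[69 89 84]
Op 6: note_on(76): all voices busy, STEAL voice 1 (pitch 89, oldest) -> assign | voices=[69 76 84]
Op 7: note_on(67): all voices busy, STEAL voice 0 (pitch 69, oldest) -> assign | voices=[67 76 84]
Op 8: note_off(84): free voice 2 | voices=[67 76 -]
Op 9: note_on(60): voice 2 is free -> assigned | voices=[67 76 60]
Op 10: note_off(60): free voice 2 | voices=[67 76 -]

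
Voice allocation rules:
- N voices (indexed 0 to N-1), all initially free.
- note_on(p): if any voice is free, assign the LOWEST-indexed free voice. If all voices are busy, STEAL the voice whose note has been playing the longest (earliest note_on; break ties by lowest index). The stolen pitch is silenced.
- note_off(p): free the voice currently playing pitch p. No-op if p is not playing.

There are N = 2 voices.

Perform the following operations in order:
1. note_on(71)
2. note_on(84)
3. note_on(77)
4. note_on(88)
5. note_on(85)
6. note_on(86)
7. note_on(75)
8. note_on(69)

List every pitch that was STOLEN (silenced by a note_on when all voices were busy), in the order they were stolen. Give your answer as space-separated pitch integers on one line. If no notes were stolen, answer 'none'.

Answer: 71 84 77 88 85 86

Derivation:
Op 1: note_on(71): voice 0 is free -> assigned | voices=[71 -]
Op 2: note_on(84): voice 1 is free -> assigned | voices=[71 84]
Op 3: note_on(77): all voices busy, STEAL voice 0 (pitch 71, oldest) -> assign | voices=[77 84]
Op 4: note_on(88): all voices busy, STEAL voice 1 (pitch 84, oldest) -> assign | voices=[77 88]
Op 5: note_on(85): all voices busy, STEAL voice 0 (pitch 77, oldest) -> assign | voices=[85 88]
Op 6: note_on(86): all voices busy, STEAL voice 1 (pitch 88, oldest) -> assign | voices=[85 86]
Op 7: note_on(75): all voices busy, STEAL voice 0 (pitch 85, oldest) -> assign | voices=[75 86]
Op 8: note_on(69): all voices busy, STEAL voice 1 (pitch 86, oldest) -> assign | voices=[75 69]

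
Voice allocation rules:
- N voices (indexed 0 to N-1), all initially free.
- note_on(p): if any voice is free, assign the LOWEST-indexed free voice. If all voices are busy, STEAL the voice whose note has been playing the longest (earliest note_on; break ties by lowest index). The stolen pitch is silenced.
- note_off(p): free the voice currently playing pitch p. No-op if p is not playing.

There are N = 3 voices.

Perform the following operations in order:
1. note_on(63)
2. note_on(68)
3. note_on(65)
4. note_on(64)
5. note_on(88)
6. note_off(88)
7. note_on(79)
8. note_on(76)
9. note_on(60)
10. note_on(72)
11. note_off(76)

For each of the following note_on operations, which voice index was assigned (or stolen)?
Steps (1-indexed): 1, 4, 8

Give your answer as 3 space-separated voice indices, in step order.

Answer: 0 0 2

Derivation:
Op 1: note_on(63): voice 0 is free -> assigned | voices=[63 - -]
Op 2: note_on(68): voice 1 is free -> assigned | voices=[63 68 -]
Op 3: note_on(65): voice 2 is free -> assigned | voices=[63 68 65]
Op 4: note_on(64): all voices busy, STEAL voice 0 (pitch 63, oldest) -> assign | voices=[64 68 65]
Op 5: note_on(88): all voices busy, STEAL voice 1 (pitch 68, oldest) -> assign | voices=[64 88 65]
Op 6: note_off(88): free voice 1 | voices=[64 - 65]
Op 7: note_on(79): voice 1 is free -> assigned | voices=[64 79 65]
Op 8: note_on(76): all voices busy, STEAL voice 2 (pitch 65, oldest) -> assign | voices=[64 79 76]
Op 9: note_on(60): all voices busy, STEAL voice 0 (pitch 64, oldest) -> assign | voices=[60 79 76]
Op 10: note_on(72): all voices busy, STEAL voice 1 (pitch 79, oldest) -> assign | voices=[60 72 76]
Op 11: note_off(76): free voice 2 | voices=[60 72 -]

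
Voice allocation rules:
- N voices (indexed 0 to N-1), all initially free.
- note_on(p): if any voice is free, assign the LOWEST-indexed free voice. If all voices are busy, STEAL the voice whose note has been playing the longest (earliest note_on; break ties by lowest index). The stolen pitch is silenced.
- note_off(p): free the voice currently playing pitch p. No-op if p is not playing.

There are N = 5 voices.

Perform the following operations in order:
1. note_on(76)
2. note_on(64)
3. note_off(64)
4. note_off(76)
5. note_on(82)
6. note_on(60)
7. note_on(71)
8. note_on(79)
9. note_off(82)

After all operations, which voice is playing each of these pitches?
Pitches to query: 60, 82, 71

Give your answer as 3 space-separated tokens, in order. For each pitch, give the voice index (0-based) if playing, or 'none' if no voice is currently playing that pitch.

Op 1: note_on(76): voice 0 is free -> assigned | voices=[76 - - - -]
Op 2: note_on(64): voice 1 is free -> assigned | voices=[76 64 - - -]
Op 3: note_off(64): free voice 1 | voices=[76 - - - -]
Op 4: note_off(76): free voice 0 | voices=[- - - - -]
Op 5: note_on(82): voice 0 is free -> assigned | voices=[82 - - - -]
Op 6: note_on(60): voice 1 is free -> assigned | voices=[82 60 - - -]
Op 7: note_on(71): voice 2 is free -> assigned | voices=[82 60 71 - -]
Op 8: note_on(79): voice 3 is free -> assigned | voices=[82 60 71 79 -]
Op 9: note_off(82): free voice 0 | voices=[- 60 71 79 -]

Answer: 1 none 2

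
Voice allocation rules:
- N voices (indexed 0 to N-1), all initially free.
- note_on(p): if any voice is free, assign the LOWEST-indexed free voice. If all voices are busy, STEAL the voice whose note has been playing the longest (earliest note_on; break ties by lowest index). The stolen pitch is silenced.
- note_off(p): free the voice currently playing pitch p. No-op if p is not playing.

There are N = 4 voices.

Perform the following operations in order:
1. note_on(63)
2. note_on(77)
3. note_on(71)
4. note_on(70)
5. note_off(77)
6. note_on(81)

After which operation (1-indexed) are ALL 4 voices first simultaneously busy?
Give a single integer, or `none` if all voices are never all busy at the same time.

Op 1: note_on(63): voice 0 is free -> assigned | voices=[63 - - -]
Op 2: note_on(77): voice 1 is free -> assigned | voices=[63 77 - -]
Op 3: note_on(71): voice 2 is free -> assigned | voices=[63 77 71 -]
Op 4: note_on(70): voice 3 is free -> assigned | voices=[63 77 71 70]
Op 5: note_off(77): free voice 1 | voices=[63 - 71 70]
Op 6: note_on(81): voice 1 is free -> assigned | voices=[63 81 71 70]

Answer: 4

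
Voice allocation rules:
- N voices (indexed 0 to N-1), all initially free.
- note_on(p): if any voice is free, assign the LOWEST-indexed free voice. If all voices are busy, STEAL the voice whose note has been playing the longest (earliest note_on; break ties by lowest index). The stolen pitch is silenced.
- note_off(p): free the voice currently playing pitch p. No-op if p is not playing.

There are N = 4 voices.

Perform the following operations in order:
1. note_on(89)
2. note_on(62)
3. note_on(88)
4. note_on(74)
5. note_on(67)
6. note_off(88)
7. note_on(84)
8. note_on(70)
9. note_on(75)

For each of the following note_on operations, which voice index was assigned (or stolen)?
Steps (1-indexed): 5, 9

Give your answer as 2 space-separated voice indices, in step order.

Op 1: note_on(89): voice 0 is free -> assigned | voices=[89 - - -]
Op 2: note_on(62): voice 1 is free -> assigned | voices=[89 62 - -]
Op 3: note_on(88): voice 2 is free -> assigned | voices=[89 62 88 -]
Op 4: note_on(74): voice 3 is free -> assigned | voices=[89 62 88 74]
Op 5: note_on(67): all voices busy, STEAL voice 0 (pitch 89, oldest) -> assign | voices=[67 62 88 74]
Op 6: note_off(88): free voice 2 | voices=[67 62 - 74]
Op 7: note_on(84): voice 2 is free -> assigned | voices=[67 62 84 74]
Op 8: note_on(70): all voices busy, STEAL voice 1 (pitch 62, oldest) -> assign | voices=[67 70 84 74]
Op 9: note_on(75): all voices busy, STEAL voice 3 (pitch 74, oldest) -> assign | voices=[67 70 84 75]

Answer: 0 3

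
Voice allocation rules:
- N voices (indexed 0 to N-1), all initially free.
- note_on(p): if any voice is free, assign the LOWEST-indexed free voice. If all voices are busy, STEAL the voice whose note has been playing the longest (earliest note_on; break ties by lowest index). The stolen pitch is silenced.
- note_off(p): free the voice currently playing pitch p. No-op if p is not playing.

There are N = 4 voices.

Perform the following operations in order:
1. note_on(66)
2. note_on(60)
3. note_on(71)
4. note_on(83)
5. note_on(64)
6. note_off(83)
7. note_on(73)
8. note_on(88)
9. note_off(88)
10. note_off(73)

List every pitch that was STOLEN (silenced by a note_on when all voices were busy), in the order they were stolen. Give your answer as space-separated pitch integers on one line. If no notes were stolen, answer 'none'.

Op 1: note_on(66): voice 0 is free -> assigned | voices=[66 - - -]
Op 2: note_on(60): voice 1 is free -> assigned | voices=[66 60 - -]
Op 3: note_on(71): voice 2 is free -> assigned | voices=[66 60 71 -]
Op 4: note_on(83): voice 3 is free -> assigned | voices=[66 60 71 83]
Op 5: note_on(64): all voices busy, STEAL voice 0 (pitch 66, oldest) -> assign | voices=[64 60 71 83]
Op 6: note_off(83): free voice 3 | voices=[64 60 71 -]
Op 7: note_on(73): voice 3 is free -> assigned | voices=[64 60 71 73]
Op 8: note_on(88): all voices busy, STEAL voice 1 (pitch 60, oldest) -> assign | voices=[64 88 71 73]
Op 9: note_off(88): free voice 1 | voices=[64 - 71 73]
Op 10: note_off(73): free voice 3 | voices=[64 - 71 -]

Answer: 66 60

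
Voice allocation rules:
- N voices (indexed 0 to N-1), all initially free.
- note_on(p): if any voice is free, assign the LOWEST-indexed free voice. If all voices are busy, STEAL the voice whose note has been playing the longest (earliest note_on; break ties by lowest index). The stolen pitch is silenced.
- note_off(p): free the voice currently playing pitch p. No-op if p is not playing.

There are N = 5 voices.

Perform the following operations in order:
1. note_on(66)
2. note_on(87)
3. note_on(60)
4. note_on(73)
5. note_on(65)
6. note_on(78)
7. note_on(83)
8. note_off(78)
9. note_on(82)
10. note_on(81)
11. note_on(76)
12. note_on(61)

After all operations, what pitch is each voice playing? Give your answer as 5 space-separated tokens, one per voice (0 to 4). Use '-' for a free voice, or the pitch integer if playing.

Answer: 82 83 81 76 61

Derivation:
Op 1: note_on(66): voice 0 is free -> assigned | voices=[66 - - - -]
Op 2: note_on(87): voice 1 is free -> assigned | voices=[66 87 - - -]
Op 3: note_on(60): voice 2 is free -> assigned | voices=[66 87 60 - -]
Op 4: note_on(73): voice 3 is free -> assigned | voices=[66 87 60 73 -]
Op 5: note_on(65): voice 4 is free -> assigned | voices=[66 87 60 73 65]
Op 6: note_on(78): all voices busy, STEAL voice 0 (pitch 66, oldest) -> assign | voices=[78 87 60 73 65]
Op 7: note_on(83): all voices busy, STEAL voice 1 (pitch 87, oldest) -> assign | voices=[78 83 60 73 65]
Op 8: note_off(78): free voice 0 | voices=[- 83 60 73 65]
Op 9: note_on(82): voice 0 is free -> assigned | voices=[82 83 60 73 65]
Op 10: note_on(81): all voices busy, STEAL voice 2 (pitch 60, oldest) -> assign | voices=[82 83 81 73 65]
Op 11: note_on(76): all voices busy, STEAL voice 3 (pitch 73, oldest) -> assign | voices=[82 83 81 76 65]
Op 12: note_on(61): all voices busy, STEAL voice 4 (pitch 65, oldest) -> assign | voices=[82 83 81 76 61]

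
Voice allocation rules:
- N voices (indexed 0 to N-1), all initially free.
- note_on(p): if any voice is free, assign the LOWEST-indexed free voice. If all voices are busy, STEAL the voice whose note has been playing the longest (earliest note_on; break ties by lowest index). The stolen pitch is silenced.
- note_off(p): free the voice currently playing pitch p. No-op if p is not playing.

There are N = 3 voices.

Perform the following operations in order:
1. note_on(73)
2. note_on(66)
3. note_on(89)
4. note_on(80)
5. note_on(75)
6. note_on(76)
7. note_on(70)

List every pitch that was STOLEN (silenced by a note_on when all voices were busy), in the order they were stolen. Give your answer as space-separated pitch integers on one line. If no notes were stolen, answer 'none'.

Answer: 73 66 89 80

Derivation:
Op 1: note_on(73): voice 0 is free -> assigned | voices=[73 - -]
Op 2: note_on(66): voice 1 is free -> assigned | voices=[73 66 -]
Op 3: note_on(89): voice 2 is free -> assigned | voices=[73 66 89]
Op 4: note_on(80): all voices busy, STEAL voice 0 (pitch 73, oldest) -> assign | voices=[80 66 89]
Op 5: note_on(75): all voices busy, STEAL voice 1 (pitch 66, oldest) -> assign | voices=[80 75 89]
Op 6: note_on(76): all voices busy, STEAL voice 2 (pitch 89, oldest) -> assign | voices=[80 75 76]
Op 7: note_on(70): all voices busy, STEAL voice 0 (pitch 80, oldest) -> assign | voices=[70 75 76]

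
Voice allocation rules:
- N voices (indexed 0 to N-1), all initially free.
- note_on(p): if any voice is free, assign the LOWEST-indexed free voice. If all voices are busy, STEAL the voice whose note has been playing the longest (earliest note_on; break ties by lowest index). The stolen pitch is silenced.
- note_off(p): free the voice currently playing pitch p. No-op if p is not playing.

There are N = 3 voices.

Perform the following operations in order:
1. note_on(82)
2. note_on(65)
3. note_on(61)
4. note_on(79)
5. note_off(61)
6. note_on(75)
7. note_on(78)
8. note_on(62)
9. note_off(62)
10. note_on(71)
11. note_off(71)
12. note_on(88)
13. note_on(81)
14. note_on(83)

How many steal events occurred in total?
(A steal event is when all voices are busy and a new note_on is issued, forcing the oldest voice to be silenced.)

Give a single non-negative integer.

Answer: 5

Derivation:
Op 1: note_on(82): voice 0 is free -> assigned | voices=[82 - -]
Op 2: note_on(65): voice 1 is free -> assigned | voices=[82 65 -]
Op 3: note_on(61): voice 2 is free -> assigned | voices=[82 65 61]
Op 4: note_on(79): all voices busy, STEAL voice 0 (pitch 82, oldest) -> assign | voices=[79 65 61]
Op 5: note_off(61): free voice 2 | voices=[79 65 -]
Op 6: note_on(75): voice 2 is free -> assigned | voices=[79 65 75]
Op 7: note_on(78): all voices busy, STEAL voice 1 (pitch 65, oldest) -> assign | voices=[79 78 75]
Op 8: note_on(62): all voices busy, STEAL voice 0 (pitch 79, oldest) -> assign | voices=[62 78 75]
Op 9: note_off(62): free voice 0 | voices=[- 78 75]
Op 10: note_on(71): voice 0 is free -> assigned | voices=[71 78 75]
Op 11: note_off(71): free voice 0 | voices=[- 78 75]
Op 12: note_on(88): voice 0 is free -> assigned | voices=[88 78 75]
Op 13: note_on(81): all voices busy, STEAL voice 2 (pitch 75, oldest) -> assign | voices=[88 78 81]
Op 14: note_on(83): all voices busy, STEAL voice 1 (pitch 78, oldest) -> assign | voices=[88 83 81]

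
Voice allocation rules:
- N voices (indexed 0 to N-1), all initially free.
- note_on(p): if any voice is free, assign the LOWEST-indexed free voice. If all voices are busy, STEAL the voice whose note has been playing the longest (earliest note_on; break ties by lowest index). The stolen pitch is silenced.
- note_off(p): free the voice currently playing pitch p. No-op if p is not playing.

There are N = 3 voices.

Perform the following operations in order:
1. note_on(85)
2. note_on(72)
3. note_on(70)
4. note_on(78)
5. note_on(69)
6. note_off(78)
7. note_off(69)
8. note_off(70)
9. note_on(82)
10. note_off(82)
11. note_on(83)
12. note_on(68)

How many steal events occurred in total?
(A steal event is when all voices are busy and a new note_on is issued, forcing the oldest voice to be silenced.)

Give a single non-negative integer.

Answer: 2

Derivation:
Op 1: note_on(85): voice 0 is free -> assigned | voices=[85 - -]
Op 2: note_on(72): voice 1 is free -> assigned | voices=[85 72 -]
Op 3: note_on(70): voice 2 is free -> assigned | voices=[85 72 70]
Op 4: note_on(78): all voices busy, STEAL voice 0 (pitch 85, oldest) -> assign | voices=[78 72 70]
Op 5: note_on(69): all voices busy, STEAL voice 1 (pitch 72, oldest) -> assign | voices=[78 69 70]
Op 6: note_off(78): free voice 0 | voices=[- 69 70]
Op 7: note_off(69): free voice 1 | voices=[- - 70]
Op 8: note_off(70): free voice 2 | voices=[- - -]
Op 9: note_on(82): voice 0 is free -> assigned | voices=[82 - -]
Op 10: note_off(82): free voice 0 | voices=[- - -]
Op 11: note_on(83): voice 0 is free -> assigned | voices=[83 - -]
Op 12: note_on(68): voice 1 is free -> assigned | voices=[83 68 -]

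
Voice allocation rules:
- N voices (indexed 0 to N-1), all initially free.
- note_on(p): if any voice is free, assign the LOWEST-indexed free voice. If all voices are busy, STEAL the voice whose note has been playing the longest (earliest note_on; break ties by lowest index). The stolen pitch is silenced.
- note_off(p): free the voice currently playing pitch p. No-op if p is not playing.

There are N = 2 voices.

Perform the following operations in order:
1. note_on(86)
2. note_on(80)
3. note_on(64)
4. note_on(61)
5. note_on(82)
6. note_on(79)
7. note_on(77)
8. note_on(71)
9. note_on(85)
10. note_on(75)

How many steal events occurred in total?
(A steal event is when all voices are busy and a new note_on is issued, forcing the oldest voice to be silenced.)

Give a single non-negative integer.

Answer: 8

Derivation:
Op 1: note_on(86): voice 0 is free -> assigned | voices=[86 -]
Op 2: note_on(80): voice 1 is free -> assigned | voices=[86 80]
Op 3: note_on(64): all voices busy, STEAL voice 0 (pitch 86, oldest) -> assign | voices=[64 80]
Op 4: note_on(61): all voices busy, STEAL voice 1 (pitch 80, oldest) -> assign | voices=[64 61]
Op 5: note_on(82): all voices busy, STEAL voice 0 (pitch 64, oldest) -> assign | voices=[82 61]
Op 6: note_on(79): all voices busy, STEAL voice 1 (pitch 61, oldest) -> assign | voices=[82 79]
Op 7: note_on(77): all voices busy, STEAL voice 0 (pitch 82, oldest) -> assign | voices=[77 79]
Op 8: note_on(71): all voices busy, STEAL voice 1 (pitch 79, oldest) -> assign | voices=[77 71]
Op 9: note_on(85): all voices busy, STEAL voice 0 (pitch 77, oldest) -> assign | voices=[85 71]
Op 10: note_on(75): all voices busy, STEAL voice 1 (pitch 71, oldest) -> assign | voices=[85 75]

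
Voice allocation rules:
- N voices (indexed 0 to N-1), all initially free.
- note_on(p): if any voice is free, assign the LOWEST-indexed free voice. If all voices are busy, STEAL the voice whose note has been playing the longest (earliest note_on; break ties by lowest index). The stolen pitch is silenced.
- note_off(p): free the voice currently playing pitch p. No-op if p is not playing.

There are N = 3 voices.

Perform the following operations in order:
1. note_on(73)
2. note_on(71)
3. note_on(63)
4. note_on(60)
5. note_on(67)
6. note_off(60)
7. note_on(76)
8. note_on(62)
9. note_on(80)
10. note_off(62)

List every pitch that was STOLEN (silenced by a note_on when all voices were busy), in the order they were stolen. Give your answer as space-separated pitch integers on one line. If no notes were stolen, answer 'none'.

Op 1: note_on(73): voice 0 is free -> assigned | voices=[73 - -]
Op 2: note_on(71): voice 1 is free -> assigned | voices=[73 71 -]
Op 3: note_on(63): voice 2 is free -> assigned | voices=[73 71 63]
Op 4: note_on(60): all voices busy, STEAL voice 0 (pitch 73, oldest) -> assign | voices=[60 71 63]
Op 5: note_on(67): all voices busy, STEAL voice 1 (pitch 71, oldest) -> assign | voices=[60 67 63]
Op 6: note_off(60): free voice 0 | voices=[- 67 63]
Op 7: note_on(76): voice 0 is free -> assigned | voices=[76 67 63]
Op 8: note_on(62): all voices busy, STEAL voice 2 (pitch 63, oldest) -> assign | voices=[76 67 62]
Op 9: note_on(80): all voices busy, STEAL voice 1 (pitch 67, oldest) -> assign | voices=[76 80 62]
Op 10: note_off(62): free voice 2 | voices=[76 80 -]

Answer: 73 71 63 67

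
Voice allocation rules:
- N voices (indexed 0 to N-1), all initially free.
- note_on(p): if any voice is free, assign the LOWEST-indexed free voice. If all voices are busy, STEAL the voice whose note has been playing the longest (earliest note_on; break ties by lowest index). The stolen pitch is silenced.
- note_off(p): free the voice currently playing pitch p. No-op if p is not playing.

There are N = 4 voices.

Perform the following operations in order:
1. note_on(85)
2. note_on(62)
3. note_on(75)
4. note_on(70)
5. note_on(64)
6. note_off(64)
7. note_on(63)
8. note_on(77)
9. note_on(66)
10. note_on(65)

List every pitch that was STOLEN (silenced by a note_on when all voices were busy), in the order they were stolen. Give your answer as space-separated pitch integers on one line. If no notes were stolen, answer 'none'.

Answer: 85 62 75 70

Derivation:
Op 1: note_on(85): voice 0 is free -> assigned | voices=[85 - - -]
Op 2: note_on(62): voice 1 is free -> assigned | voices=[85 62 - -]
Op 3: note_on(75): voice 2 is free -> assigned | voices=[85 62 75 -]
Op 4: note_on(70): voice 3 is free -> assigned | voices=[85 62 75 70]
Op 5: note_on(64): all voices busy, STEAL voice 0 (pitch 85, oldest) -> assign | voices=[64 62 75 70]
Op 6: note_off(64): free voice 0 | voices=[- 62 75 70]
Op 7: note_on(63): voice 0 is free -> assigned | voices=[63 62 75 70]
Op 8: note_on(77): all voices busy, STEAL voice 1 (pitch 62, oldest) -> assign | voices=[63 77 75 70]
Op 9: note_on(66): all voices busy, STEAL voice 2 (pitch 75, oldest) -> assign | voices=[63 77 66 70]
Op 10: note_on(65): all voices busy, STEAL voice 3 (pitch 70, oldest) -> assign | voices=[63 77 66 65]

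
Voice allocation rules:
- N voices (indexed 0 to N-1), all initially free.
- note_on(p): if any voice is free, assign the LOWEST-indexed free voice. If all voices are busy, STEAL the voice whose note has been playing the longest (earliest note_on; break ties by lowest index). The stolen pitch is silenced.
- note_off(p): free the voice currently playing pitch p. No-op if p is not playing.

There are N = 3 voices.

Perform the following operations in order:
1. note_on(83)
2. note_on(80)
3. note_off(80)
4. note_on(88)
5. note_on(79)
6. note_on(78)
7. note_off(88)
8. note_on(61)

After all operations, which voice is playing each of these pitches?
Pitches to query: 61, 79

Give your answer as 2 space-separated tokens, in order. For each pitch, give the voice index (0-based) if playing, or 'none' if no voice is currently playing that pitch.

Op 1: note_on(83): voice 0 is free -> assigned | voices=[83 - -]
Op 2: note_on(80): voice 1 is free -> assigned | voices=[83 80 -]
Op 3: note_off(80): free voice 1 | voices=[83 - -]
Op 4: note_on(88): voice 1 is free -> assigned | voices=[83 88 -]
Op 5: note_on(79): voice 2 is free -> assigned | voices=[83 88 79]
Op 6: note_on(78): all voices busy, STEAL voice 0 (pitch 83, oldest) -> assign | voices=[78 88 79]
Op 7: note_off(88): free voice 1 | voices=[78 - 79]
Op 8: note_on(61): voice 1 is free -> assigned | voices=[78 61 79]

Answer: 1 2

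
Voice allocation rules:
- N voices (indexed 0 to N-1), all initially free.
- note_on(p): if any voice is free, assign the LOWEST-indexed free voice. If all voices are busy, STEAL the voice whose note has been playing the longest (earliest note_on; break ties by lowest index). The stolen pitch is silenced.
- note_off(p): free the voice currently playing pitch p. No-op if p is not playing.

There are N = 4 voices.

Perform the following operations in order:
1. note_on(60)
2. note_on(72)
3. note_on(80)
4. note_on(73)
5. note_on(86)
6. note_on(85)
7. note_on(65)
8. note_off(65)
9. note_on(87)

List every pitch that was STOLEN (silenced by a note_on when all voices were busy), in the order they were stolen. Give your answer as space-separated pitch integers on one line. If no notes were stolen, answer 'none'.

Op 1: note_on(60): voice 0 is free -> assigned | voices=[60 - - -]
Op 2: note_on(72): voice 1 is free -> assigned | voices=[60 72 - -]
Op 3: note_on(80): voice 2 is free -> assigned | voices=[60 72 80 -]
Op 4: note_on(73): voice 3 is free -> assigned | voices=[60 72 80 73]
Op 5: note_on(86): all voices busy, STEAL voice 0 (pitch 60, oldest) -> assign | voices=[86 72 80 73]
Op 6: note_on(85): all voices busy, STEAL voice 1 (pitch 72, oldest) -> assign | voices=[86 85 80 73]
Op 7: note_on(65): all voices busy, STEAL voice 2 (pitch 80, oldest) -> assign | voices=[86 85 65 73]
Op 8: note_off(65): free voice 2 | voices=[86 85 - 73]
Op 9: note_on(87): voice 2 is free -> assigned | voices=[86 85 87 73]

Answer: 60 72 80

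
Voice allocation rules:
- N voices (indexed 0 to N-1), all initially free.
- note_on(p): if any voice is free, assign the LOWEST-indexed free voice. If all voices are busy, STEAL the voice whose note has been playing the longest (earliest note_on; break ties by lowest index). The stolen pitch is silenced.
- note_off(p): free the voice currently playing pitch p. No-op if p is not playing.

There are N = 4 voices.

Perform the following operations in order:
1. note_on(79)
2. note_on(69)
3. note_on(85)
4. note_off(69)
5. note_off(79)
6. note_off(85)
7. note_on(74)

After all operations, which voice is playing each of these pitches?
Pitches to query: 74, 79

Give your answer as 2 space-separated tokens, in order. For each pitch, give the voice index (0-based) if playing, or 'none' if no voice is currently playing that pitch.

Op 1: note_on(79): voice 0 is free -> assigned | voices=[79 - - -]
Op 2: note_on(69): voice 1 is free -> assigned | voices=[79 69 - -]
Op 3: note_on(85): voice 2 is free -> assigned | voices=[79 69 85 -]
Op 4: note_off(69): free voice 1 | voices=[79 - 85 -]
Op 5: note_off(79): free voice 0 | voices=[- - 85 -]
Op 6: note_off(85): free voice 2 | voices=[- - - -]
Op 7: note_on(74): voice 0 is free -> assigned | voices=[74 - - -]

Answer: 0 none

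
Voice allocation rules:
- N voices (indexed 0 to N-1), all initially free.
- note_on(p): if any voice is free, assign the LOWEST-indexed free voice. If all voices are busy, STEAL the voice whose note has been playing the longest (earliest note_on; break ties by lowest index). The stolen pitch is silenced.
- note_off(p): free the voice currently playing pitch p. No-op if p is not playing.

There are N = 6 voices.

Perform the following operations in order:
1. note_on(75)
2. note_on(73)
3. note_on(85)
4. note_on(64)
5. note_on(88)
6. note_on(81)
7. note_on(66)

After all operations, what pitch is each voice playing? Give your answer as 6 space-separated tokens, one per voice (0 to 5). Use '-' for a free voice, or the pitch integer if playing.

Op 1: note_on(75): voice 0 is free -> assigned | voices=[75 - - - - -]
Op 2: note_on(73): voice 1 is free -> assigned | voices=[75 73 - - - -]
Op 3: note_on(85): voice 2 is free -> assigned | voices=[75 73 85 - - -]
Op 4: note_on(64): voice 3 is free -> assigned | voices=[75 73 85 64 - -]
Op 5: note_on(88): voice 4 is free -> assigned | voices=[75 73 85 64 88 -]
Op 6: note_on(81): voice 5 is free -> assigned | voices=[75 73 85 64 88 81]
Op 7: note_on(66): all voices busy, STEAL voice 0 (pitch 75, oldest) -> assign | voices=[66 73 85 64 88 81]

Answer: 66 73 85 64 88 81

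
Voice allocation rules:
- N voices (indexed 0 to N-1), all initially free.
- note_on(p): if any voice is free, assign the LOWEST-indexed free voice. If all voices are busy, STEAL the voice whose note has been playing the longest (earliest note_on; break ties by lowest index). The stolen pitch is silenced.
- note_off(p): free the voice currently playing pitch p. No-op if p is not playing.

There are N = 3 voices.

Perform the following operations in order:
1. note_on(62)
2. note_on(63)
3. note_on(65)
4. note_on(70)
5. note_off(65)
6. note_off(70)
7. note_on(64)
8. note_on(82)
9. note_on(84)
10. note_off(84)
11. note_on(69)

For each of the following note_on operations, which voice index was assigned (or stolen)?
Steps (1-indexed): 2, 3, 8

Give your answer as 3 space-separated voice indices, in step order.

Op 1: note_on(62): voice 0 is free -> assigned | voices=[62 - -]
Op 2: note_on(63): voice 1 is free -> assigned | voices=[62 63 -]
Op 3: note_on(65): voice 2 is free -> assigned | voices=[62 63 65]
Op 4: note_on(70): all voices busy, STEAL voice 0 (pitch 62, oldest) -> assign | voices=[70 63 65]
Op 5: note_off(65): free voice 2 | voices=[70 63 -]
Op 6: note_off(70): free voice 0 | voices=[- 63 -]
Op 7: note_on(64): voice 0 is free -> assigned | voices=[64 63 -]
Op 8: note_on(82): voice 2 is free -> assigned | voices=[64 63 82]
Op 9: note_on(84): all voices busy, STEAL voice 1 (pitch 63, oldest) -> assign | voices=[64 84 82]
Op 10: note_off(84): free voice 1 | voices=[64 - 82]
Op 11: note_on(69): voice 1 is free -> assigned | voices=[64 69 82]

Answer: 1 2 2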